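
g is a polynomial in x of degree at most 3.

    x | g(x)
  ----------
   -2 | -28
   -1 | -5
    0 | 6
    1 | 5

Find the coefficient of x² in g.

-6

Write g(x) = ax³ + bx² + cx + d; the 4 given values yield a linear system in the 4 coefficients.
Solving, the leading coefficient vanishes, and g(x) = -6x² + 5x + 6.
The coefficient of x² is -6.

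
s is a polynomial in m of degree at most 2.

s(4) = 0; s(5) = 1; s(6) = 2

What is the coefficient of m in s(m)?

1

First differences: 1, 1.
Level-1 differences are constant, so s has degree 1.
Fitting a degree-1 polynomial gives s(m) = m - 4.
The coefficient of m is 1.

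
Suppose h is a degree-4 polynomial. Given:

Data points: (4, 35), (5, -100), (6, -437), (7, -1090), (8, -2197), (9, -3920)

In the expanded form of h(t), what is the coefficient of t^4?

First differences: -135, -337, -653, -1107, -1723. Second differences: -202, -316, -454, -616. Third differences: -114, -138, -162. Fourth differences: -24, -24.
Level-4 differences are constant, so h has degree 4.
Fitting a degree-4 polynomial gives h(t) = -t^4 + 3t³ + 5t² + 6t - 5.
The coefficient of t^4 is -1.

-1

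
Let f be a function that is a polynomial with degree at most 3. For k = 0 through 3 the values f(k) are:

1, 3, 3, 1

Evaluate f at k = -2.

-9

First differences: 2, 0, -2. Second differences: -2, -2.
Level-2 differences are constant, so f has degree 2.
Fitting a degree-2 polynomial gives f(k) = -k² + 3k + 1.
Then f(-2) = -9.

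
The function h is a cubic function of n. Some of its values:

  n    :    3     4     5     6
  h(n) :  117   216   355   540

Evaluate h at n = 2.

Write h(n) = an³ + bn² + cn + d; the 4 given values yield a linear system in the 4 coefficients.
Solving, h(n) = n³ + 8n² + 6n.
Then h(2) = 52.

52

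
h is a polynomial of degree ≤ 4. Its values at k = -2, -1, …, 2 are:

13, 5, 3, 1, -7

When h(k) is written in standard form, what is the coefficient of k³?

First differences: -8, -2, -2, -8. Second differences: 6, 0, -6. Third differences: -6, -6.
Level-3 differences are constant, so h has degree 3.
Fitting a degree-3 polynomial gives h(k) = -k³ - k + 3.
The coefficient of k³ is -1.

-1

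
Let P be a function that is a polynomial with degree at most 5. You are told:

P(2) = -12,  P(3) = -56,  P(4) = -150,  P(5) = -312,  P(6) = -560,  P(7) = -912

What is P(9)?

First differences: -44, -94, -162, -248, -352. Second differences: -50, -68, -86, -104. Third differences: -18, -18, -18.
Level-3 differences are constant, so P has degree 3.
Fitting a degree-3 polynomial gives P(k) = -3k³ + 2k² + 3k - 2.
Then P(9) = -2000.

-2000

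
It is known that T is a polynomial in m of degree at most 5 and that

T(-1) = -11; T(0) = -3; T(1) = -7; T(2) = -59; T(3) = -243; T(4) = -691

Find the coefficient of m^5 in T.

Write T(m) = am^5 + bm^4 + cm³ + dm² + em + p; the 6 given values yield a linear system in the 6 coefficients.
Solving, the leading coefficient vanishes, and T(m) = -2m^4 - 2m³ - 4m² + 4m - 3.
The coefficient of m^5 is 0.

0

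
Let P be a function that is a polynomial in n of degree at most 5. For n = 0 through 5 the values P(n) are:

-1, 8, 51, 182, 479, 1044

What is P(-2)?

-13

Write P(n) = an^5 + bn^4 + cn³ + dn² + en + p; the 6 given values yield a linear system in the 6 coefficients.
Solving, the leading coefficient vanishes, and P(n) = n^4 + 3n³ + n² + 4n - 1.
Then P(-2) = -13.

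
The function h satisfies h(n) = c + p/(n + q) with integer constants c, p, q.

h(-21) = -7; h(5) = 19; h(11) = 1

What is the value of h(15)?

(h(n) − c)(n + q) = p for each data point; the three points give a linear system in c and q, then p follows.
Solving: c = -5, q = -3, p = 48, so h(n) = -5 + 48/(n − 3).
Then h(15) = -5 + 48/12 = -1.

-1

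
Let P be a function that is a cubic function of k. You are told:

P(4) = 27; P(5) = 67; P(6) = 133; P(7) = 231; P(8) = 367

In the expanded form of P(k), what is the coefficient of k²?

-2

First differences: 40, 66, 98, 136. Second differences: 26, 32, 38. Third differences: 6, 6.
Level-3 differences are constant, so P has degree 3.
Fitting a degree-3 polynomial gives P(k) = k³ - 2k² - 3k + 7.
The coefficient of k² is -2.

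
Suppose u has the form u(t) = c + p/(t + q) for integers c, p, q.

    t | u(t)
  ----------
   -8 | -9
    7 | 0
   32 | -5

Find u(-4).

-11

(u(t) − c)(t + q) = p for each data point; the three points give a linear system in c and q, then p follows.
Solving: c = -6, q = -2, p = 30, so u(t) = -6 + 30/(t − 2).
Then u(-4) = -6 + 30/(-6) = -11.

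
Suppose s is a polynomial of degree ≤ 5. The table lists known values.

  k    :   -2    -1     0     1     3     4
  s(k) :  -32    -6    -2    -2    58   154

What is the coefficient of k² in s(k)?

-2

Write s(k) = ak^5 + bk^4 + ck³ + dk² + ek + p; the 6 given values yield a linear system in the 6 coefficients.
Solving, the top 2 coefficients vanish, and s(k) = 3k³ - 2k² - k - 2.
The coefficient of k² is -2.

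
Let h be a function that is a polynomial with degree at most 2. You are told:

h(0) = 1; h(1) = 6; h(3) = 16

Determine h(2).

11

Write h(n) = an² + bn + c; the 3 given values yield a linear system in the 3 coefficients.
Solving, the leading coefficient vanishes, and h(n) = 5n + 1.
Then h(2) = 11.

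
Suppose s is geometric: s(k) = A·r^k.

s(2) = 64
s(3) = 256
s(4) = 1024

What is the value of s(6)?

16384

Consecutive ratio: 256/64 = 4, and 1024/256 = 4, so r = 4.
Then A·4^2 = 64 gives A = 4, and s(k) = 4·4^k.
s(6) = 4·4^6 = 16384.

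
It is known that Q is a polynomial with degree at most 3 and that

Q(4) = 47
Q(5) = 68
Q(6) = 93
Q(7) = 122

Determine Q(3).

First differences: 21, 25, 29. Second differences: 4, 4.
Level-2 differences are constant, so Q has degree 2.
Fitting a degree-2 polynomial gives Q(t) = 2t² + 3t + 3.
Then Q(3) = 30.

30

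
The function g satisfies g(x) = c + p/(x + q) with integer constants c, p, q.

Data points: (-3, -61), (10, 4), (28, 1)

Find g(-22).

-4

(g(x) − c)(x + q) = p for each data point; the three points give a linear system in c and q, then p follows.
Solving: c = -1, q = 2, p = 60, so g(x) = -1 + 60/(x + 2).
Then g(-22) = -1 + 60/(-20) = -4.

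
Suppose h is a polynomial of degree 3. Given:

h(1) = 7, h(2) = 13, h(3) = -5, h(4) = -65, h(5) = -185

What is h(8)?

Write h(n) = an³ + bn² + cn + d; the 5 given values yield a linear system in the 4 coefficients.
Solving, h(n) = -3n³ + 6n² + 9n - 5.
Then h(8) = -1085.

-1085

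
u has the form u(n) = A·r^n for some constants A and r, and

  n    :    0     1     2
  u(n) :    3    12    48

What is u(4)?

Consecutive ratio: 12/3 = 4, and 48/12 = 4, so r = 4.
Then A·4^0 = 3 gives A = 3, and u(n) = 3·4^n.
u(4) = 3·4^4 = 768.

768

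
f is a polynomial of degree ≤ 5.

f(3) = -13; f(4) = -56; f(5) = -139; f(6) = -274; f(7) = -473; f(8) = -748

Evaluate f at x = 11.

First differences: -43, -83, -135, -199, -275. Second differences: -40, -52, -64, -76. Third differences: -12, -12, -12.
Level-3 differences are constant, so f has degree 3.
Fitting a degree-3 polynomial gives f(x) = -2x³ + 4x² + 3x - 4.
Then f(11) = -2149.

-2149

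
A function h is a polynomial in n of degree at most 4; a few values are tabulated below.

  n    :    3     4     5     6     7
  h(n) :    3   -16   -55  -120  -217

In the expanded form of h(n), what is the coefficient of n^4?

First differences: -19, -39, -65, -97. Second differences: -20, -26, -32. Third differences: -6, -6.
Level-3 differences are constant, so h has degree 3.
Fitting a degree-3 polynomial gives h(n) = -n³ + 2n² + 4n.
The coefficient of n^4 is 0.

0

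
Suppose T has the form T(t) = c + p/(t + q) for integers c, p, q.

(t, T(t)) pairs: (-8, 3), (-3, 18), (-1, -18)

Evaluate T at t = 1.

-6

(T(t) − c)(t + q) = p for each data point; the three points give a linear system in c and q, then p follows.
Solving: c = 0, q = 2, p = -18, so T(t) = -18/(t + 2).
Then T(1) = 0 − 18/3 = -6.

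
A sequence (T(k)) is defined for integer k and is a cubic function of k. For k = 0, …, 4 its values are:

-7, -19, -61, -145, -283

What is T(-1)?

Write T(k) = ak³ + bk² + ck + d; the 5 given values yield a linear system in the 4 coefficients.
Solving, T(k) = -2k³ - 9k² - k - 7.
Then T(-1) = -13.

-13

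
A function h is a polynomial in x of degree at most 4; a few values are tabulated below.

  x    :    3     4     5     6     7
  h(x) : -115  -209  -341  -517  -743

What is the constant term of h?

First differences: -94, -132, -176, -226. Second differences: -38, -44, -50. Third differences: -6, -6.
Level-3 differences are constant, so h has degree 3.
Fitting a degree-3 polynomial gives h(x) = -x³ - 7x² - 8x - 1.
The constant term is h(0) = -1.

-1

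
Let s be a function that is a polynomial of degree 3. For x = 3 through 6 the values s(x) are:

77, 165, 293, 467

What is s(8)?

977

Write s(x) = ax³ + bx² + cx + d; the 4 given values yield a linear system in the 4 coefficients.
Solving, s(x) = x³ + 8x² - 5x - 7.
Then s(8) = 977.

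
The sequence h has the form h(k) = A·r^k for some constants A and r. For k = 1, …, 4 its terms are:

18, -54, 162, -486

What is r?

Consecutive ratio: -54/18 = -3, and 162/(-54) = -3, so r = -3.
Then A·(-3)^1 = 18 gives A = -6, and h(k) = -6·(-3)^k.

-3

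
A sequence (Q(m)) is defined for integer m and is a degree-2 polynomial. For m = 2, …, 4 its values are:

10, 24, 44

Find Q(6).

102

Write Q(m) = am² + bm + c; the 3 given values yield a linear system in the 3 coefficients.
Solving, Q(m) = 3m² - m.
Then Q(6) = 102.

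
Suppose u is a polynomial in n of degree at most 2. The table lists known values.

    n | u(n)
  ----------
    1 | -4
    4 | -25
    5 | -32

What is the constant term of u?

Write u(n) = an² + bn + c; the 3 given values yield a linear system in the 3 coefficients.
Solving, the leading coefficient vanishes, and u(n) = -7n + 3.
The constant term is u(0) = 3.

3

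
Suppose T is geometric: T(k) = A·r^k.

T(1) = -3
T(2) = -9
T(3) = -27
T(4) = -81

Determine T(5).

Consecutive ratio: -9/(-3) = 3, and -27/(-9) = 3, so r = 3.
Then A·3^1 = -3 gives A = -1, and T(k) = -1·3^k.
T(5) = -1·3^5 = -243.

-243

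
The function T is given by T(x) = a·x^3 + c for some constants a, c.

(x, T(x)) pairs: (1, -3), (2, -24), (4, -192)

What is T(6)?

-648

From T(1) = -3 and T(2) = -24: 1a + c = -3 and 8a + c = -24.
Subtracting: 7a = -21, so a = -3; then c = -3 − (-3)·1 = 0.
So T(x) = -3x³ + 0, and T(6) = -648.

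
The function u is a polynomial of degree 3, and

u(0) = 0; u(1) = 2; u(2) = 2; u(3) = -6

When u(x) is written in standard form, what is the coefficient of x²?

2

Write u(x) = ax³ + bx² + cx + d; the 4 given values yield a linear system in the 4 coefficients.
Solving, u(x) = -x³ + 2x² + x.
The coefficient of x² is 2.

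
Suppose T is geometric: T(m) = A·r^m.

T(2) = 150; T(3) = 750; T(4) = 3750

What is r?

5

Consecutive ratio: 750/150 = 5, and 3750/750 = 5, so r = 5.
Then A·5^2 = 150 gives A = 6, and T(m) = 6·5^m.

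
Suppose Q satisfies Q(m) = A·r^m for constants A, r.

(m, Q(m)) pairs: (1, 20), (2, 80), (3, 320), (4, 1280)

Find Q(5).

Consecutive ratio: 80/20 = 4, and 320/80 = 4, so r = 4.
Then A·4^1 = 20 gives A = 5, and Q(m) = 5·4^m.
Q(5) = 5·4^5 = 5120.

5120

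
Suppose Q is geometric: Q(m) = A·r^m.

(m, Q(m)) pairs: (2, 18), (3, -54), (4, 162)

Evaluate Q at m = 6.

1458

Consecutive ratio: -54/18 = -3, and 162/(-54) = -3, so r = -3.
Then A·(-3)^2 = 18 gives A = 2, and Q(m) = 2·(-3)^m.
Q(6) = 2·(-3)^6 = 1458.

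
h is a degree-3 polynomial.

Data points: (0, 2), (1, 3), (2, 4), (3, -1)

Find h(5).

Write h(x) = ax³ + bx² + cx + d; the 4 given values yield a linear system in the 4 coefficients.
Solving, h(x) = -x³ + 3x² - x + 2.
Then h(5) = -53.

-53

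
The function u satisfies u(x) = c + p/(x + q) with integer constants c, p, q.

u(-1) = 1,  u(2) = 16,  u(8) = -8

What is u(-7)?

-2

(u(x) − c)(x + q) = p for each data point; the three points give a linear system in c and q, then p follows.
Solving: c = -4, q = -3, p = -20, so u(x) = -4 − 20/(x − 3).
Then u(-7) = -4 − 20/(-10) = -2.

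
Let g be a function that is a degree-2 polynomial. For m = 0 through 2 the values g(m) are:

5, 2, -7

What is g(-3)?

-22

Write g(m) = am² + bm + c; the 3 given values yield a linear system in the 3 coefficients.
Solving, g(m) = -3m² + 5.
Then g(-3) = -22.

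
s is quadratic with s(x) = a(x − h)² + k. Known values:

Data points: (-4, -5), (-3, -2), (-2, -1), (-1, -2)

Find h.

-2

First differences 3, 1, -1; second difference -2 = 2a, so a = -1.
Expanding, the x-coefficient is −2ah = 2h; matching it to the data gives h = -2, and then k = -1.
So s(x) = -1(x + 2)² − 1.
Hence h = -2.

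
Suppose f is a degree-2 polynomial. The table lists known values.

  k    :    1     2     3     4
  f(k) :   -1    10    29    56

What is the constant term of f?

-4

Write f(k) = ak² + bk + c; the 4 given values yield a linear system in the 3 coefficients.
Solving, f(k) = 4k² - k - 4.
The constant term is f(0) = -4.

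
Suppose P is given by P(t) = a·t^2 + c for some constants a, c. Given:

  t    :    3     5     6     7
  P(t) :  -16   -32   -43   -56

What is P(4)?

-23

From P(3) = -16 and P(5) = -32: 9a + c = -16 and 25a + c = -32.
Subtracting: 16a = -16, so a = -1; then c = -16 − (-1)·9 = -7.
So P(t) = -1t² − 7, and P(4) = -23.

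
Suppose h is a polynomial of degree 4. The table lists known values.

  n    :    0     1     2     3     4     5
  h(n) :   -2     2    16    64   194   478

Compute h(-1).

First differences: 4, 14, 48, 130, 284. Second differences: 10, 34, 82, 154. Third differences: 24, 48, 72. Fourth differences: 24, 24.
Level-4 differences are constant, so h has degree 4.
Fitting a degree-4 polynomial gives h(n) = n^4 - 2n³ + 4n² + n - 2.
Then h(-1) = 4.

4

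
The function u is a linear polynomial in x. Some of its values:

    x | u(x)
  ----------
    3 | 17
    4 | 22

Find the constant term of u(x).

Write u(x) = ax + b; the 2 given values yield a linear system in the 2 coefficients.
Solving, u(x) = 5x + 2.
The constant term is u(0) = 2.

2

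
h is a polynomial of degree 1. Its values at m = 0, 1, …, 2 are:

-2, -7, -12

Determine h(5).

-27

First differences: -5, -5.
Level-1 differences are constant, so h has degree 1.
Fitting a degree-1 polynomial gives h(m) = -5m - 2.
Then h(5) = -27.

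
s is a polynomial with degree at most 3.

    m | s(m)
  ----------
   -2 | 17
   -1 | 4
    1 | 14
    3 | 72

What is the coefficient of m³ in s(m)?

0

Write s(m) = am³ + bm² + cm + d; the 4 given values yield a linear system in the 4 coefficients.
Solving, the leading coefficient vanishes, and s(m) = 6m² + 5m + 3.
The coefficient of m³ is 0.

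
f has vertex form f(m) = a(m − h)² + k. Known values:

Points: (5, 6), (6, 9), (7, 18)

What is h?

First differences 3, 9; second difference 6 = 2a, so a = 3.
Expanding, the m-coefficient is −2ah = -6h; matching it to the data gives h = 5, and then k = 6.
So f(m) = 3(m − 5)² + 6.
Hence h = 5.

5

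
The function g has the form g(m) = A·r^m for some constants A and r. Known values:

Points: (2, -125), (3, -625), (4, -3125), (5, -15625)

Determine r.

5

Consecutive ratio: -625/(-125) = 5, and -3125/(-625) = 5, so r = 5.
Then A·5^2 = -125 gives A = -5, and g(m) = -5·5^m.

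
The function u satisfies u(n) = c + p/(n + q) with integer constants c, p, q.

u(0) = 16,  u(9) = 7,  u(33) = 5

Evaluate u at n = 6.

(u(n) − c)(n + q) = p for each data point; the three points give a linear system in c and q, then p follows.
Solving: c = 4, q = 3, p = 36, so u(n) = 4 + 36/(n + 3).
Then u(6) = 4 + 36/9 = 8.

8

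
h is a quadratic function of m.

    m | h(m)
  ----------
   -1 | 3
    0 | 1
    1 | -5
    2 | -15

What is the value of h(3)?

Write h(m) = am² + bm + c; the 4 given values yield a linear system in the 3 coefficients.
Solving, h(m) = -2m² - 4m + 1.
Then h(3) = -29.

-29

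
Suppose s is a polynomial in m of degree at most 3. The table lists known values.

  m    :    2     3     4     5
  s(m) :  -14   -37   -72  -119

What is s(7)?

-249

First differences: -23, -35, -47. Second differences: -12, -12.
Level-2 differences are constant, so s has degree 2.
Fitting a degree-2 polynomial gives s(m) = -6m² + 7m - 4.
Then s(7) = -249.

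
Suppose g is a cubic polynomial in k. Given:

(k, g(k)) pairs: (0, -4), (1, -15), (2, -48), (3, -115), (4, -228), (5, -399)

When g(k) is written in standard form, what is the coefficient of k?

Write g(k) = ak³ + bk² + ck + d; the 6 given values yield a linear system in the 4 coefficients.
Solving, g(k) = -2k³ - 5k² - 4k - 4.
The coefficient of k is -4.

-4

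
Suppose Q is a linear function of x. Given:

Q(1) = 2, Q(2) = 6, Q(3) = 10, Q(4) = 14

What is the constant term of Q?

-2

First differences: 4, 4, 4.
Level-1 differences are constant, so Q has degree 1.
Fitting a degree-1 polynomial gives Q(x) = 4x - 2.
The constant term is Q(0) = -2.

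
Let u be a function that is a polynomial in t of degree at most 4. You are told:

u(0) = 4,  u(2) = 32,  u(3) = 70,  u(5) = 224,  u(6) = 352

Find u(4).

Write u(t) = at^4 + bt³ + ct² + dt + e; the 5 given values yield a linear system in the 5 coefficients.
Solving, the leading coefficient vanishes, and u(t) = t³ + 3t² + 4t + 4.
Then u(4) = 132.

132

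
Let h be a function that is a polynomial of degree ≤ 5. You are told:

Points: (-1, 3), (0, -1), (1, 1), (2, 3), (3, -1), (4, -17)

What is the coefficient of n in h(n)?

0

Write h(n) = an^5 + bn^4 + cn³ + dn² + en + p; the 6 given values yield a linear system in the 6 coefficients.
Solving, the top 2 coefficients vanish, and h(n) = -n³ + 3n² - 1.
The coefficient of n is 0.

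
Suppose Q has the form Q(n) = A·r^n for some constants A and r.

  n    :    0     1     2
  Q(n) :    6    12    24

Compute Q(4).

96

Consecutive ratio: 12/6 = 2, and 24/12 = 2, so r = 2.
Then A·2^0 = 6 gives A = 6, and Q(n) = 6·2^n.
Q(4) = 6·2^4 = 96.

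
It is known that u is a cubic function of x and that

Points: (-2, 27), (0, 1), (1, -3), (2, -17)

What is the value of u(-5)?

Write u(x) = ax³ + bx² + cx + d; the 4 given values yield a linear system in the 4 coefficients.
Solving, u(x) = -2x³ + x² - 3x + 1.
Then u(-5) = 291.

291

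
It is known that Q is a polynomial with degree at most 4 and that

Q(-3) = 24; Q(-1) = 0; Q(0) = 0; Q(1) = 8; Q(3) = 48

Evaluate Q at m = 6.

Write Q(m) = am^4 + bm³ + cm² + dm + e; the 5 given values yield a linear system in the 5 coefficients.
Solving, the top 2 coefficients vanish, and Q(m) = 4m² + 4m.
Then Q(6) = 168.

168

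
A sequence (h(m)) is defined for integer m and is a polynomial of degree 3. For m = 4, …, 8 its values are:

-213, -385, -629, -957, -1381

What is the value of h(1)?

Write h(m) = am³ + bm² + cm + d; the 5 given values yield a linear system in the 4 coefficients.
Solving, h(m) = -2m³ - 6m² + 4m - 5.
Then h(1) = -9.

-9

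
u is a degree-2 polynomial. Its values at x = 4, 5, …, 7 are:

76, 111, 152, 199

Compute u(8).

Write u(x) = ax² + bx + c; the 4 given values yield a linear system in the 3 coefficients.
Solving, u(x) = 3x² + 8x - 4.
Then u(8) = 252.

252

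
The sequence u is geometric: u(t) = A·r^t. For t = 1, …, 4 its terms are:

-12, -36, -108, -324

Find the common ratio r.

Consecutive ratio: -36/(-12) = 3, and -108/(-36) = 3, so r = 3.
Then A·3^1 = -12 gives A = -4, and u(t) = -4·3^t.

3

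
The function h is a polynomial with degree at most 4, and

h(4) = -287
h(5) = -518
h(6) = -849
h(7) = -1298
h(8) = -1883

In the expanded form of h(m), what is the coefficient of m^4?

First differences: -231, -331, -449, -585. Second differences: -100, -118, -136. Third differences: -18, -18.
Level-3 differences are constant, so h has degree 3.
Fitting a degree-3 polynomial gives h(m) = -3m³ - 5m² - 3m - 3.
The coefficient of m^4 is 0.

0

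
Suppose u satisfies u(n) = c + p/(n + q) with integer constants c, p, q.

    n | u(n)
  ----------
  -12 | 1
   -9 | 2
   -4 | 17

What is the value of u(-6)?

(u(n) − c)(n + q) = p for each data point; the three points give a linear system in c and q, then p follows.
Solving: c = -1, q = 3, p = -18, so u(n) = -1 − 18/(n + 3).
Then u(-6) = -1 − 18/(-3) = 5.

5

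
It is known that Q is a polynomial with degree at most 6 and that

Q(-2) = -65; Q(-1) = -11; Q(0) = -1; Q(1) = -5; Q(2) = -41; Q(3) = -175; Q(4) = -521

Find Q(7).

-4691

First differences: 54, 10, -4, -36, -134, -346. Second differences: -44, -14, -32, -98, -212. Third differences: 30, -18, -66, -114. Fourth differences: -48, -48, -48.
Level-4 differences are constant, so Q has degree 4.
Fitting a degree-4 polynomial gives Q(t) = -2t^4 + t³ - 5t² + 2t - 1.
Then Q(7) = -4691.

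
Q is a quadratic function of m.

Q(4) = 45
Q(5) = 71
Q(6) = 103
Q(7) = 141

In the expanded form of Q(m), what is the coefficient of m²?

First differences: 26, 32, 38. Second differences: 6, 6.
Level-2 differences are constant, so Q has degree 2.
Fitting a degree-2 polynomial gives Q(m) = 3m² - m + 1.
The coefficient of m² is 3.

3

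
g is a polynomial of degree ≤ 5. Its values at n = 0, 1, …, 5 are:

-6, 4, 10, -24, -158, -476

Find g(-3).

Write g(n) = an^5 + bn^4 + cn³ + dn² + en + p; the 6 given values yield a linear system in the 6 coefficients.
Solving, the leading coefficient vanishes, and g(n) = -n^4 + 5n² + 6n - 6.
Then g(-3) = -60.

-60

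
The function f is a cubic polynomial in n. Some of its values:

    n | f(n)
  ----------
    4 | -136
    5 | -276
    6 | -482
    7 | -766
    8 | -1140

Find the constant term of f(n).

4

First differences: -140, -206, -284, -374. Second differences: -66, -78, -90. Third differences: -12, -12.
Level-3 differences are constant, so f has degree 3.
Fitting a degree-3 polynomial gives f(n) = -2n³ - 3n² + 9n + 4.
The constant term is f(0) = 4.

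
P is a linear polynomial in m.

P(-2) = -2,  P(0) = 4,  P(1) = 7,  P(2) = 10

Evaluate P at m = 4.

Write P(m) = am + b; the 4 given values yield a linear system in the 2 coefficients.
Solving, P(m) = 3m + 4.
Then P(4) = 16.

16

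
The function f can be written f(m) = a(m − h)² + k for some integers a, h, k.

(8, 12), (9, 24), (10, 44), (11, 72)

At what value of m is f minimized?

First differences 12, 20, 28; second difference 8 = 2a, so a = 4.
Expanding, the m-coefficient is −2ah = -8h; matching it to the data gives h = 7, and then k = 8.
So f(m) = 4(m − 7)² + 8.
Hence h = 7.

7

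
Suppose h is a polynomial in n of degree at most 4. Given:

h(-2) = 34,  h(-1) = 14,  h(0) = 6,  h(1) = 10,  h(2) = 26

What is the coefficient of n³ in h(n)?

0

Write h(n) = an^4 + bn³ + cn² + dn + e; the 5 given values yield a linear system in the 5 coefficients.
Solving, the top 2 coefficients vanish, and h(n) = 6n² - 2n + 6.
The coefficient of n³ is 0.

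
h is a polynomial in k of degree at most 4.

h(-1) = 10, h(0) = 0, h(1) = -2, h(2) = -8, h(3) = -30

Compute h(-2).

40

Write h(k) = ak^4 + bk³ + ck² + dk + e; the 5 given values yield a linear system in the 5 coefficients.
Solving, the leading coefficient vanishes, and h(k) = -2k³ + 4k² - 4k.
Then h(-2) = 40.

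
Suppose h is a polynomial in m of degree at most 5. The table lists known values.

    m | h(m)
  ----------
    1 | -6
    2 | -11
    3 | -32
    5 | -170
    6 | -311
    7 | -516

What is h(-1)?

Write h(m) = am^5 + bm^4 + cm³ + dm² + em + p; the 6 given values yield a linear system in the 6 coefficients.
Solving, the top 2 coefficients vanish, and h(m) = -2m³ + 4m² - 3m - 5.
Then h(-1) = 4.

4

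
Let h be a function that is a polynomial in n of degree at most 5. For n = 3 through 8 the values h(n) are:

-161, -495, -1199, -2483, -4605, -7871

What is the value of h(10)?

First differences: -334, -704, -1284, -2122, -3266. Second differences: -370, -580, -838, -1144. Third differences: -210, -258, -306. Fourth differences: -48, -48.
Level-4 differences are constant, so h has degree 4.
Fitting a degree-4 polynomial gives h(n) = -2n^4 + n³ - 3n² + 1.
Then h(10) = -19299.

-19299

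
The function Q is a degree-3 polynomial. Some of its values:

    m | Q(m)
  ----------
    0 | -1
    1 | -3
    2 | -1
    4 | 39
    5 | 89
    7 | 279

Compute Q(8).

Write Q(m) = am³ + bm² + cm + d; the 6 given values yield a linear system in the 4 coefficients.
Solving, Q(m) = m³ - m² - 2m - 1.
Then Q(8) = 431.

431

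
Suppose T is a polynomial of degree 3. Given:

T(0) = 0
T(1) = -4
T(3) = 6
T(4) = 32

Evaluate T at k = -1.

Write T(k) = ak³ + bk² + ck + d; the 4 given values yield a linear system in the 4 coefficients.
Solving, T(k) = k³ - k² - 4k.
Then T(-1) = 2.

2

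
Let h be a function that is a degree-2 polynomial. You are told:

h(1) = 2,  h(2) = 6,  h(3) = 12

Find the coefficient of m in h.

Write h(m) = am² + bm + c; the 3 given values yield a linear system in the 3 coefficients.
Solving, h(m) = m² + m.
The coefficient of m is 1.

1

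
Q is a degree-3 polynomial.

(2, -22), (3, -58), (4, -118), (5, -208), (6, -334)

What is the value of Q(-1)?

Write Q(t) = at³ + bt² + ct + d; the 5 given values yield a linear system in the 4 coefficients.
Solving, Q(t) = -t³ - 3t² - 2t + 2.
Then Q(-1) = 2.

2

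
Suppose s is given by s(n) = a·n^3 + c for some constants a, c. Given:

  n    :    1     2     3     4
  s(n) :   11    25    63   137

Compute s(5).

259

From s(1) = 11 and s(2) = 25: 1a + c = 11 and 8a + c = 25.
Subtracting: 7a = 14, so a = 2; then c = 11 − 2·1 = 9.
So s(n) = 2n³ + 9, and s(5) = 259.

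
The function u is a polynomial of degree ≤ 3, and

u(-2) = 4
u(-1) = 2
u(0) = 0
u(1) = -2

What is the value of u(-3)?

First differences: -2, -2, -2.
Level-1 differences are constant, so u has degree 1.
Fitting a degree-1 polynomial gives u(x) = -2x.
Then u(-3) = 6.

6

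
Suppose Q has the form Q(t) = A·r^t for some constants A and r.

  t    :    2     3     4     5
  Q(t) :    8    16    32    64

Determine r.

2

Consecutive ratio: 16/8 = 2, and 32/16 = 2, so r = 2.
Then A·2^2 = 8 gives A = 2, and Q(t) = 2·2^t.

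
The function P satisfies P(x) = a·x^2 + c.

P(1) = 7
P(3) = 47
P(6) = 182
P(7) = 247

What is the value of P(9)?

407

From P(1) = 7 and P(3) = 47: 1a + c = 7 and 9a + c = 47.
Subtracting: 8a = 40, so a = 5; then c = 7 − 5·1 = 2.
So P(x) = 5x² + 2, and P(9) = 407.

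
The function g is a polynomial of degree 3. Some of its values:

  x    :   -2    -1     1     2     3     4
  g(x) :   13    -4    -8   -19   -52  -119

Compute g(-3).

Write g(x) = ax³ + bx² + cx + d; the 6 given values yield a linear system in the 4 coefficients.
Solving, g(x) = -2x³ + x² - 7.
Then g(-3) = 56.

56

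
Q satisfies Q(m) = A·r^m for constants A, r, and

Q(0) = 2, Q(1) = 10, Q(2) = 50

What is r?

Consecutive ratio: 10/2 = 5, and 50/10 = 5, so r = 5.
Then A·5^0 = 2 gives A = 2, and Q(m) = 2·5^m.

5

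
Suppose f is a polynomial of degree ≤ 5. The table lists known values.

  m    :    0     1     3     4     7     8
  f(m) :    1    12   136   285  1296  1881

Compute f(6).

Write f(m) = am^5 + bm^4 + cm³ + dm² + em + p; the 6 given values yield a linear system in the 6 coefficients.
Solving, the top 2 coefficients vanish, and f(m) = 3m³ + 5m² + 3m + 1.
Then f(6) = 847.

847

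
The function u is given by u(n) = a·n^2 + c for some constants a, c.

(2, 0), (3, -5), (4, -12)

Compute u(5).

From u(2) = 0 and u(3) = -5: 4a + c = 0 and 9a + c = -5.
Subtracting: 5a = -5, so a = -1; then c = 0 − (-1)·4 = 4.
So u(n) = -1n² + 4, and u(5) = -21.

-21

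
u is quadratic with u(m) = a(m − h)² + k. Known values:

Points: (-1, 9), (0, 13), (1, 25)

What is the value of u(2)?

First differences 4, 12; second difference 8 = 2a, so a = 4.
Expanding, the m-coefficient is −2ah = -8h; matching it to the data gives h = -1, and then k = 9.
So u(m) = 4(m + 1)² + 9.
u(2) = 4·3² + 9 = 45.

45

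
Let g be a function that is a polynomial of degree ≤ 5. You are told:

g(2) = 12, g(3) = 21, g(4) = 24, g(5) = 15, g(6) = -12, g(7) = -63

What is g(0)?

0

Write g(t) = at^5 + bt^4 + ct³ + dt² + et + p; the 6 given values yield a linear system in the 6 coefficients.
Solving, the top 2 coefficients vanish, and g(t) = -t³ + 6t² - 2t.
Then g(0) = 0.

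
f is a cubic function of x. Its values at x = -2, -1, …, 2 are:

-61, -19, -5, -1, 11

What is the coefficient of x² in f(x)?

Write f(x) = ax³ + bx² + cx + d; the 5 given values yield a linear system in the 4 coefficients.
Solving, f(x) = 3x³ - 5x² + 6x - 5.
The coefficient of x² is -5.

-5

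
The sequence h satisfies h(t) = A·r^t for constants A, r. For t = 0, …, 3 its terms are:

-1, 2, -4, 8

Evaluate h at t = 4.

-16

Consecutive ratio: 2/(-1) = -2, and -4/2 = -2, so r = -2.
Then A·(-2)^0 = -1 gives A = -1, and h(t) = -1·(-2)^t.
h(4) = -1·(-2)^4 = -16.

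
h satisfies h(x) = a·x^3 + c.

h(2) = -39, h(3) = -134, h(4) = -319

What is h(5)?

From h(2) = -39 and h(3) = -134: 8a + c = -39 and 27a + c = -134.
Subtracting: 19a = -95, so a = -5; then c = -39 − (-5)·8 = 1.
So h(x) = -5x³ + 1, and h(5) = -624.

-624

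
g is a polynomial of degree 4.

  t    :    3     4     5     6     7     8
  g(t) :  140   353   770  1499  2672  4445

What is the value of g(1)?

First differences: 213, 417, 729, 1173, 1773. Second differences: 204, 312, 444, 600. Third differences: 108, 132, 156. Fourth differences: 24, 24.
Level-4 differences are constant, so g has degree 4.
Fitting a degree-4 polynomial gives g(t) = t^4 + 5t² + 3t + 5.
Then g(1) = 14.

14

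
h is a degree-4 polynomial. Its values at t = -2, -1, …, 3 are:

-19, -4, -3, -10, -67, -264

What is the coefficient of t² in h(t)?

Write h(t) = at^4 + bt³ + ct² + dt + e; the 6 given values yield a linear system in the 5 coefficients.
Solving, h(t) = -2t^4 - 3t³ - 2t² - 3.
The coefficient of t² is -2.

-2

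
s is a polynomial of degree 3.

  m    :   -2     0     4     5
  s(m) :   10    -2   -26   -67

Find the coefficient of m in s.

2

Write s(m) = am³ + bm² + cm + d; the 4 given values yield a linear system in the 4 coefficients.
Solving, s(m) = -m³ + 2m² + 2m - 2.
The coefficient of m is 2.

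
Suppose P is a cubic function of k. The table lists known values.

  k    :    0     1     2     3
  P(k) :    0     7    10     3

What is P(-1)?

-5

Write P(k) = ak³ + bk² + ck + d; the 4 given values yield a linear system in the 4 coefficients.
Solving, P(k) = -k³ + k² + 7k.
Then P(-1) = -5.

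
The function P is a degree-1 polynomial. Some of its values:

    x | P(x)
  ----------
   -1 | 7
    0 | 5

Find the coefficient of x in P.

Write P(x) = ax + b; the 2 given values yield a linear system in the 2 coefficients.
Solving, P(x) = -2x + 5.
The coefficient of x is -2.

-2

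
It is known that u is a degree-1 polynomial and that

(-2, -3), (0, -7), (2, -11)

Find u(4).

-15

Write u(x) = ax + b; the 3 given values yield a linear system in the 2 coefficients.
Solving, u(x) = -2x - 7.
Then u(4) = -15.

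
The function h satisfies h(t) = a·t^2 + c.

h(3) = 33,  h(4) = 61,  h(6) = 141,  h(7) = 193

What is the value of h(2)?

13

From h(3) = 33 and h(4) = 61: 9a + c = 33 and 16a + c = 61.
Subtracting: 7a = 28, so a = 4; then c = 33 − 4·9 = -3.
So h(t) = 4t² − 3, and h(2) = 13.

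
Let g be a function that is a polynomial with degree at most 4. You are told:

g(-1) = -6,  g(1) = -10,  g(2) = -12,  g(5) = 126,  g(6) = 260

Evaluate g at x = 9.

1094

Write g(x) = ax^4 + bx³ + cx² + dx + e; the 5 given values yield a linear system in the 5 coefficients.
Solving, the leading coefficient vanishes, and g(x) = 2x³ - 4x² - 4x - 4.
Then g(9) = 1094.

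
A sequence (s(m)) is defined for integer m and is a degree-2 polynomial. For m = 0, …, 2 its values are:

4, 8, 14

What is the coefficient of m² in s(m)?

1

Write s(m) = am² + bm + c; the 3 given values yield a linear system in the 3 coefficients.
Solving, s(m) = m² + 3m + 4.
The coefficient of m² is 1.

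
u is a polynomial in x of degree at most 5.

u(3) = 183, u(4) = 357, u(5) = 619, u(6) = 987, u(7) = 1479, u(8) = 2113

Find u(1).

27

First differences: 174, 262, 368, 492, 634. Second differences: 88, 106, 124, 142. Third differences: 18, 18, 18.
Level-3 differences are constant, so u has degree 3.
Fitting a degree-3 polynomial gives u(x) = 3x³ + 8x² + 7x + 9.
Then u(1) = 27.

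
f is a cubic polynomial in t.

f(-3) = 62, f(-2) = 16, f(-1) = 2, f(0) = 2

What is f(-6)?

572

Write f(t) = at³ + bt² + ct + d; the 4 given values yield a linear system in the 4 coefficients.
Solving, f(t) = -3t³ - 2t² + t + 2.
Then f(-6) = 572.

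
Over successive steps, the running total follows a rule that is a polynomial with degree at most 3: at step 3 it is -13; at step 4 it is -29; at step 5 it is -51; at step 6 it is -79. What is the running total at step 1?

Write the value at m as f(m).
First differences: -16, -22, -28. Second differences: -6, -6.
Level-2 differences are constant, so f has degree 2.
Fitting a degree-2 polynomial gives f(m) = -3m² + 5m - 1.
Then f(1) = 1.

1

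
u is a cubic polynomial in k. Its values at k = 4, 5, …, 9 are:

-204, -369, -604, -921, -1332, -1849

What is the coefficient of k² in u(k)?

First differences: -165, -235, -317, -411, -517. Second differences: -70, -82, -94, -106. Third differences: -12, -12, -12.
Level-3 differences are constant, so u has degree 3.
Fitting a degree-3 polynomial gives u(k) = -2k³ - 5k² + 2k - 4.
The coefficient of k² is -5.

-5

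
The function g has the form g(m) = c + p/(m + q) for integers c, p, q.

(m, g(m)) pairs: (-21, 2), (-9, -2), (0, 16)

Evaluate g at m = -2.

(g(m) − c)(m + q) = p for each data point; the three points give a linear system in c and q, then p follows.
Solving: c = 4, q = 3, p = 36, so g(m) = 4 + 36/(m + 3).
Then g(-2) = 4 + 36/1 = 40.

40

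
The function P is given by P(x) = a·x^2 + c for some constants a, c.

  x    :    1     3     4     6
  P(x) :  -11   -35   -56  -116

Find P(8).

From P(1) = -11 and P(3) = -35: 1a + c = -11 and 9a + c = -35.
Subtracting: 8a = -24, so a = -3; then c = -11 − (-3)·1 = -8.
So P(x) = -3x² − 8, and P(8) = -200.

-200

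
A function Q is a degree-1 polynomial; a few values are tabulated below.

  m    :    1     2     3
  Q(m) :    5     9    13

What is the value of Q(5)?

First differences: 4, 4.
Level-1 differences are constant, so Q has degree 1.
Fitting a degree-1 polynomial gives Q(m) = 4m + 1.
Then Q(5) = 21.

21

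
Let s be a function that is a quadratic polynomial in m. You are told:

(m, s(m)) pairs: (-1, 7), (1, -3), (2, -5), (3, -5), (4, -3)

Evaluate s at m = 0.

1

Write s(m) = am² + bm + c; the 5 given values yield a linear system in the 3 coefficients.
Solving, s(m) = m² - 5m + 1.
Then s(0) = 1.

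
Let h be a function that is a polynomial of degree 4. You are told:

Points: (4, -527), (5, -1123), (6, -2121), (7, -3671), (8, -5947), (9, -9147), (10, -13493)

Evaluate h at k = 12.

Write h(k) = ak^4 + bk³ + ck² + dk + e; the 7 given values yield a linear system in the 5 coefficients.
Solving, h(k) = -k^4 - 3k³ - 5k² + k - 3.
Then h(12) = -26631.

-26631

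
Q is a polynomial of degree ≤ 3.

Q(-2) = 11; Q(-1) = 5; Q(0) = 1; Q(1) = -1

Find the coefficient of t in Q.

-3

First differences: -6, -4, -2. Second differences: 2, 2.
Level-2 differences are constant, so Q has degree 2.
Fitting a degree-2 polynomial gives Q(t) = t² - 3t + 1.
The coefficient of t is -3.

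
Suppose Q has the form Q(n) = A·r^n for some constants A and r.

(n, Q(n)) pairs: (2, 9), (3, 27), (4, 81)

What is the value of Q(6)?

729

Consecutive ratio: 27/9 = 3, and 81/27 = 3, so r = 3.
Then A·3^2 = 9 gives A = 1, and Q(n) = 1·3^n.
Q(6) = 1·3^6 = 729.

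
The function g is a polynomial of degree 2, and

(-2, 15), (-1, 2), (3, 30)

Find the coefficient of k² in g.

Write g(k) = ak² + bk + c; the 3 given values yield a linear system in the 3 coefficients.
Solving, g(k) = 4k² - k - 3.
The coefficient of k² is 4.

4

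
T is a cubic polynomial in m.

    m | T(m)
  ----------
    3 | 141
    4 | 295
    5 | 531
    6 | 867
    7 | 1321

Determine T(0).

-9

First differences: 154, 236, 336, 454. Second differences: 82, 100, 118. Third differences: 18, 18.
Level-3 differences are constant, so T has degree 3.
Fitting a degree-3 polynomial gives T(m) = 3m³ + 5m² + 8m - 9.
Then T(0) = -9.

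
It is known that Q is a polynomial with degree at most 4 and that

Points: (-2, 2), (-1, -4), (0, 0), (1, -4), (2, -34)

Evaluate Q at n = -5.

260

First differences: -6, 4, -4, -30. Second differences: 10, -8, -26. Third differences: -18, -18.
Level-3 differences are constant, so Q has degree 3.
Fitting a degree-3 polynomial gives Q(n) = -3n³ - 4n² + 3n.
Then Q(-5) = 260.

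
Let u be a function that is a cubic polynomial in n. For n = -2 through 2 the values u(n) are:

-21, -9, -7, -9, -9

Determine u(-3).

First differences: 12, 2, -2, 0. Second differences: -10, -4, 2. Third differences: 6, 6.
Level-3 differences are constant, so u has degree 3.
Fitting a degree-3 polynomial gives u(n) = n³ - 2n² - n - 7.
Then u(-3) = -49.

-49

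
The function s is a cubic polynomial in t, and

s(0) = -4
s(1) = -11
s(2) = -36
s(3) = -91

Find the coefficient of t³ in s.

-2

Write s(t) = at³ + bt² + ct + d; the 4 given values yield a linear system in the 4 coefficients.
Solving, s(t) = -2t³ - 3t² - 2t - 4.
The coefficient of t³ is -2.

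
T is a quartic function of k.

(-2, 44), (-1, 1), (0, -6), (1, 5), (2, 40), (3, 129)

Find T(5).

Write T(k) = ak^4 + bk³ + ck² + dk + e; the 6 given values yield a linear system in the 5 coefficients.
Solving, T(k) = k^4 - k³ + 8k² + 3k - 6.
Then T(5) = 709.

709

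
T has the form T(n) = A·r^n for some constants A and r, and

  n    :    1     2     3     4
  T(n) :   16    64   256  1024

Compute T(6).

16384

Consecutive ratio: 64/16 = 4, and 256/64 = 4, so r = 4.
Then A·4^1 = 16 gives A = 4, and T(n) = 4·4^n.
T(6) = 4·4^6 = 16384.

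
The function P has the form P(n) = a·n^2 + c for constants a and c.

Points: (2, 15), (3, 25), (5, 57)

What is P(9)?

From P(2) = 15 and P(3) = 25: 4a + c = 15 and 9a + c = 25.
Subtracting: 5a = 10, so a = 2; then c = 15 − 2·4 = 7.
So P(n) = 2n² + 7, and P(9) = 169.

169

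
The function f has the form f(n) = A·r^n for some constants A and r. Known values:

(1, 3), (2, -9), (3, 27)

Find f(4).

-81

Consecutive ratio: -9/3 = -3, and 27/(-9) = -3, so r = -3.
Then A·(-3)^1 = 3 gives A = -1, and f(n) = -1·(-3)^n.
f(4) = -1·(-3)^4 = -81.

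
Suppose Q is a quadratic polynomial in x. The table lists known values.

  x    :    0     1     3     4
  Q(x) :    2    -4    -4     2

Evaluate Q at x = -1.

12

Write Q(x) = ax² + bx + c; the 4 given values yield a linear system in the 3 coefficients.
Solving, Q(x) = 2x² - 8x + 2.
Then Q(-1) = 12.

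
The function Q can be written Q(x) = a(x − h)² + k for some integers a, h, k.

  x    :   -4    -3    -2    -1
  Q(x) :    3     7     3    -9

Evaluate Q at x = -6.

First differences 4, -4, -12; second difference -8 = 2a, so a = -4.
Expanding, the x-coefficient is −2ah = 8h; matching it to the data gives h = -3, and then k = 7.
So Q(x) = -4(x + 3)² + 7.
Q(-6) = -4·(-3)² + 7 = -29.

-29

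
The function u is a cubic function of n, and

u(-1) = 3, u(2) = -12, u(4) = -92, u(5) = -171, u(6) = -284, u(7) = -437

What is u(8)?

-636

Write u(n) = an³ + bn² + cn + d; the 6 given values yield a linear system in the 4 coefficients.
Solving, u(n) = -n³ - 2n² + 4.
Then u(8) = -636.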